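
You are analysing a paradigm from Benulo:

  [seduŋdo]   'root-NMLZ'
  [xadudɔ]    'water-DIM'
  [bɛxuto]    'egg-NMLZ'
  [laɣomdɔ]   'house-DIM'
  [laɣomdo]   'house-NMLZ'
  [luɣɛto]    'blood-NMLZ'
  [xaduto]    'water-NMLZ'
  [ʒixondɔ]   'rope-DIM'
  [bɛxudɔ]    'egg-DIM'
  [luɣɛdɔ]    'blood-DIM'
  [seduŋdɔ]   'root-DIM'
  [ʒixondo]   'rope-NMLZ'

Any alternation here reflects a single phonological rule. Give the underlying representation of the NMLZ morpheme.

/-to/

The NMLZ suffix surfaces as [-do] and [-to], depending on the final segment of the stem.
By contrast the DIM suffix keeps its initial [d] throughout — that segment must be underlying.
The NMLZ suffix is therefore /-to/ underlyingly, with post-nasal voicing: voiceless stops become voiced after a nasal.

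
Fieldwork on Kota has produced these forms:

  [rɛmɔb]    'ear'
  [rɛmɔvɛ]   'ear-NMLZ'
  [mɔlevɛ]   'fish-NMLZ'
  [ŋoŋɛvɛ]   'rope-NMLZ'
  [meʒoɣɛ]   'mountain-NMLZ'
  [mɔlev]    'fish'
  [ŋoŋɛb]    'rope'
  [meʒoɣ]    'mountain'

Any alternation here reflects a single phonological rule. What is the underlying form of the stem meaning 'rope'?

In [ŋoŋɛb] and [ŋoŋɛvɛ] the final segment of 'rope' alternates: [b] ~ [v].
Compare 'fish', with invariant [v] in [mɔlev] and [mɔlevɛ]: an analysis with underlying /v/ and a rule producing [b] in isolation would wrongly predict alternation here too.
The alternation reflects intervocalic spirantization: voiced stops become fricatives between vowels. /b/ is underlying.
Hence 'rope' is /ŋoŋɛb/ underlyingly.

/ŋoŋɛb/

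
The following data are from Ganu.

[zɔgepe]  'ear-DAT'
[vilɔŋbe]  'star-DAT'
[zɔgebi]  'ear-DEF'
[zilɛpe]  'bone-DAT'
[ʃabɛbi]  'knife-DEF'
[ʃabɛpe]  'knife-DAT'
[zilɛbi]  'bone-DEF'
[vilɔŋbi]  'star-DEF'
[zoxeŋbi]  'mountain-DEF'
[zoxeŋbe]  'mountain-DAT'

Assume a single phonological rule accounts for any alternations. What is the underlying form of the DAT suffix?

/-pe/

The DAT suffix surfaces as [-be] and [-pe], depending on the final segment of the stem.
By contrast the DEF suffix keeps its initial [b] throughout — that segment must be underlying.
The DAT suffix is therefore /-pe/ underlyingly, with post-nasal voicing: voiceless stops become voiced after a nasal.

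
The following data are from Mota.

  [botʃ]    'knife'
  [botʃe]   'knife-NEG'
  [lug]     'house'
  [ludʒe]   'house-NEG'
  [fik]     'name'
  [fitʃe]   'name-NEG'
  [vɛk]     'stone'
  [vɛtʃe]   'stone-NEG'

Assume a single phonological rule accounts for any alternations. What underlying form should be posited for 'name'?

/fik/

The root 'name' surfaces as [fik] and [fitʃe], with a stem-final [k] ~ [tʃ] alternation.
The stem 'knife' ([botʃ], [botʃe]) shows [tʃ] unchanged in both environments, so [tʃ] cannot be basic with [k] derived in isolation.
The alternation reflects palatalization before a front vowel: /k/ and /g/ become palato-alveolar [tʃ] and [dʒ] before a front vowel. /k/ is underlying.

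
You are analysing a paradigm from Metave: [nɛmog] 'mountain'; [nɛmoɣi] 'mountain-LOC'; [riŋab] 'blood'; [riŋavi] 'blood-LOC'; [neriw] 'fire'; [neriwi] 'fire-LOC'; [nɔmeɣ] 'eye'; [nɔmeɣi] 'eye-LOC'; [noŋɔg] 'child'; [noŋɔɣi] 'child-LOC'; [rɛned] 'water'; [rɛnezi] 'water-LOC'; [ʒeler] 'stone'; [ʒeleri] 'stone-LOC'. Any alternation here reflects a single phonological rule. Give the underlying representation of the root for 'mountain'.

/nɛmog/

The root 'mountain' surfaces as [nɛmog] and [nɛmoɣi], with a stem-final [g] ~ [ɣ] alternation.
Compare 'eye', with invariant [ɣ] in [nɔmeɣ] and [nɔmeɣi]: an analysis with underlying /ɣ/ and a rule producing [g] in isolation would wrongly predict alternation here too.
Therefore /g/ is basic and [ɣ] is derived by intervocalic spirantization (voiced stops become fricatives between vowels).
The underlying form of 'mountain' is therefore /nɛmog/.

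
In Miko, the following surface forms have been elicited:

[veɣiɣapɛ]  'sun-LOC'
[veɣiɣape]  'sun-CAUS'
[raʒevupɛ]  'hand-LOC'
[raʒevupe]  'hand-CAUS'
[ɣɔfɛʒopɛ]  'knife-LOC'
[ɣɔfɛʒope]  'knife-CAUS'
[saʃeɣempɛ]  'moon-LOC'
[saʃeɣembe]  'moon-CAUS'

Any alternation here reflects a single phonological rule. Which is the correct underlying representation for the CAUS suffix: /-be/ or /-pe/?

/-be/

The CAUS morpheme has two allomorphs, [-be] and [-pe].
The LOC suffix, which begins with [p], is invariant after every stem; so [p] is not altered by any rule here.
So the underlying form is /-be/, and voiced stops become voiceless after a vowel.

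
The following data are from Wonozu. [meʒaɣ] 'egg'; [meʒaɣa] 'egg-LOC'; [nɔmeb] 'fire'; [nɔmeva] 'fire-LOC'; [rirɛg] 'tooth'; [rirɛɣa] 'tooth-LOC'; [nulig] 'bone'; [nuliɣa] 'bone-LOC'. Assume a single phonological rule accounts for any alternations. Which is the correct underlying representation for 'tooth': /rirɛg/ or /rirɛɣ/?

/rirɛg/

The stem for 'tooth' ends in [g] in [rirɛg] but [ɣ] in [rirɛɣa].
Compare 'egg', with invariant [ɣ] in [meʒaɣ] and [meʒaɣa]: an analysis with underlying /ɣ/ and a rule producing [g] in isolation would wrongly predict alternation here too.
So /g/ is underlying, and a rule of intervocalic spirantization — voiced stops become fricatives between vowels — gives [ɣ].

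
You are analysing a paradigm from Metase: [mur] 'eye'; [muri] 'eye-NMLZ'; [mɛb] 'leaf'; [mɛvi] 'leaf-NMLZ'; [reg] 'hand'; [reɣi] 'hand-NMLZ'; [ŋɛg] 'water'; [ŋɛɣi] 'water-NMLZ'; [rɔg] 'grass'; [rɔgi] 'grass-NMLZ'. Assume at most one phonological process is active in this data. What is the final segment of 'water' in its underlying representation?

/ɣ/

The stem for 'water' ends in [g] in [ŋɛg] but [ɣ] in [ŋɛɣi].
If /g/ were underlying and a rule turned it into [ɣ] before the NMLZ suffix, 'grass' would also alternate; but it has [g] in both [rɔg] and [rɔgi].
Therefore /ɣ/ is basic and [g] is derived by word-final hardening (voiced fricatives become stops word-finally).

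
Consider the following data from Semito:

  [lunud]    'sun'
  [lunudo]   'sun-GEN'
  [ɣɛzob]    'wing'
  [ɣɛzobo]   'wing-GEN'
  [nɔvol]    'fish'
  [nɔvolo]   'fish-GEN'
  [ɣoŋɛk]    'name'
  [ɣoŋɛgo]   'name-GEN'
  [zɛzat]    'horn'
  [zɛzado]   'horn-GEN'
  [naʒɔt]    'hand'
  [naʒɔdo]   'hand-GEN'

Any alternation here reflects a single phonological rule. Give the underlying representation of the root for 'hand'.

/naʒɔt/

The root 'hand' surfaces as [naʒɔt] and [naʒɔdo], with a stem-final [t] ~ [d] alternation.
The stem 'sun' ([lunud], [lunudo]) shows [d] unchanged in both environments, so [d] cannot be basic with [t] derived in isolation.
The alternation reflects intervocalic voicing: voiceless stops become voiced between vowels. /t/ is underlying.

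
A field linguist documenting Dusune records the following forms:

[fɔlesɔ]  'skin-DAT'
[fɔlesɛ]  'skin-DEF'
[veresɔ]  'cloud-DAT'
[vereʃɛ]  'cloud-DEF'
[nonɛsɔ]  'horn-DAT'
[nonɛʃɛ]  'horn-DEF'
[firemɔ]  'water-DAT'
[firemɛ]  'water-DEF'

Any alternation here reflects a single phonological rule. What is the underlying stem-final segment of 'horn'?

/ʃ/

In [nonɛsɔ] and [nonɛʃɛ] the final segment of 'horn' alternates: [s] ~ [ʃ].
The stem 'skin' ([fɔlesɔ], [fɔlesɛ]) shows [s] unchanged in both environments, so [s] cannot be basic with [ʃ] derived before the DEF suffix.
So /ʃ/ is underlying, and a rule of depalatalization — palato-alveolar /ʃ/ becomes [s] when no front vowel follows — gives [s].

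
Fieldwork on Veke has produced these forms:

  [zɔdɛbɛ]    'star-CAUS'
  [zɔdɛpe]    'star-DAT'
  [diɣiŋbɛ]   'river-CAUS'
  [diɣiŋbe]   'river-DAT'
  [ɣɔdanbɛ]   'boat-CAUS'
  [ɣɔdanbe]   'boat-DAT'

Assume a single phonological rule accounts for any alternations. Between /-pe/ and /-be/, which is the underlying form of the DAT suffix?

The DAT morpheme has two allomorphs, [-be] and [-pe].
The CAUS suffix, which begins with [b], is invariant after every stem; so [b] is not altered by any rule here.
The DAT suffix is therefore /-pe/ underlyingly, with post-nasal voicing: voiceless stops become voiced after a nasal.

/-pe/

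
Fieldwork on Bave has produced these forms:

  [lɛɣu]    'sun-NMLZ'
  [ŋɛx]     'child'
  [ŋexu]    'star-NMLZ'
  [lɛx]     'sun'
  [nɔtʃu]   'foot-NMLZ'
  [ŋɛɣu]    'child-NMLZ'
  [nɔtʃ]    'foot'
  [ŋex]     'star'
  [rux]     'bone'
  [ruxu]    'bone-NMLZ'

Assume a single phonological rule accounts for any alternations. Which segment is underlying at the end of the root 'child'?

'child' shows [x] ~ [ɣ] at the end of the stem ([ŋɛx] vs [ŋɛɣu]).
But 'star' keeps [x] in both environments ([ŋex], [ŋexu]), so there is no rule changing /x/ to [ɣ] before the NMLZ suffix.
So /ɣ/ is underlying, and a rule of word-final obstruent devoicing — voiced obstruents become voiceless word-finally — gives [x].

/ɣ/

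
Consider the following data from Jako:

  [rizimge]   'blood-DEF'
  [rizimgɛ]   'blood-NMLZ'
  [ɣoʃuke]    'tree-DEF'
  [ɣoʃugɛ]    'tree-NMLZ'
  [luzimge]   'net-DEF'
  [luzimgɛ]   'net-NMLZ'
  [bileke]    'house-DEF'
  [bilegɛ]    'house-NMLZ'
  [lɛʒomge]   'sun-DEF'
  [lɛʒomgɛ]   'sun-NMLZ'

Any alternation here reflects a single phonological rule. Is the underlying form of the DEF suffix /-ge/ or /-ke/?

/-ke/

The DEF morpheme has two allomorphs, [-ge] and [-ke].
The NMLZ suffix, which begins with [g], is invariant after every stem; so [g] is not altered by any rule here.
The DEF suffix is therefore /-ke/ underlyingly, with post-nasal voicing: voiceless stops become voiced after a nasal.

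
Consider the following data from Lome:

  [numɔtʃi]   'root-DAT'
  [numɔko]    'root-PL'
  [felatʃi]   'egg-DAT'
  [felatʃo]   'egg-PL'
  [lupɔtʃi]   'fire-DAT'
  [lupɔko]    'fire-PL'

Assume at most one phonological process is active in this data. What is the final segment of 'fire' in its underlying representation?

In [lupɔtʃi] and [lupɔko] the final segment of 'fire' alternates: [tʃ] ~ [k].
The stem 'egg' ([felatʃi], [felatʃo]) shows [tʃ] unchanged in both environments, so [tʃ] cannot be basic with [k] derived before the PL suffix.
Therefore /k/ is basic and [tʃ] is derived by palatalization before a front vowel (/k/ becomes palato-alveolar [tʃ] before a front vowel).

/k/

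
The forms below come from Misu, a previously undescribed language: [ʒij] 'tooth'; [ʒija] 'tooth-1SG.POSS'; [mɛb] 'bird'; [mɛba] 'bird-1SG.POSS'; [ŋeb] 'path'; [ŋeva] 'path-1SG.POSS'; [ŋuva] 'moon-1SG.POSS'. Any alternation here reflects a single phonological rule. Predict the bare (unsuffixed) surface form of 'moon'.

[ŋub]

'path' shows [b] ~ [v] at the end of the stem ([ŋeb] vs [ŋeva]).
If /b/ were underlying and a rule turned it into [v] before the 1SG.POSS suffix, 'bird' would also alternate; but it has [b] in both [mɛb] and [mɛba].
The alternation reflects word-final hardening: voiced fricatives become stops word-finally. /v/ is underlying.
From [ŋuva] the stem 'moon' is /ŋuv/; word-finally this yields [ŋub].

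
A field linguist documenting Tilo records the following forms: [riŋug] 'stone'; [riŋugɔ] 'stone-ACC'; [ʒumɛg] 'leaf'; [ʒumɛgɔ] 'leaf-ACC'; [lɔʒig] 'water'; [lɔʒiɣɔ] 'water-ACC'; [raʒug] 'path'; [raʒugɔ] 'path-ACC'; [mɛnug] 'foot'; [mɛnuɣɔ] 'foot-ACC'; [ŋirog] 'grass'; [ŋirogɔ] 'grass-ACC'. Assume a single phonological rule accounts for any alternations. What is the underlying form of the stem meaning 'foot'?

/mɛnuɣ/

In [mɛnug] and [mɛnuɣɔ] the final segment of 'foot' alternates: [g] ~ [ɣ].
But 'path' keeps [g] in both environments ([raʒug], [raʒugɔ]), so there is no rule changing /g/ to [ɣ] before the ACC suffix.
The alternation reflects word-final hardening: voiced fricatives become stops word-finally. /ɣ/ is underlying.
So 'foot' = /mɛnuɣ/.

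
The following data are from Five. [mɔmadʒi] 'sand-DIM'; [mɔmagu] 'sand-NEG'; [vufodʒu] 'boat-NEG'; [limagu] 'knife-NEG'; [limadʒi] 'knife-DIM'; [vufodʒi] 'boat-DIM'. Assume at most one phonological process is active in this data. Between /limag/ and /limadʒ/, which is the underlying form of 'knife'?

In [limagu] and [limadʒi] the final segment of 'knife' alternates: [g] ~ [dʒ].
If /dʒ/ were underlying and a rule turned it into [g] before the NEG suffix, 'boat' would also alternate; but it has [dʒ] in both [vufodʒu] and [vufodʒi].
So /g/ is underlying, and a rule of palatalization before a front vowel — /g/ becomes palato-alveolar [dʒ] before a front vowel — gives [dʒ].

/limag/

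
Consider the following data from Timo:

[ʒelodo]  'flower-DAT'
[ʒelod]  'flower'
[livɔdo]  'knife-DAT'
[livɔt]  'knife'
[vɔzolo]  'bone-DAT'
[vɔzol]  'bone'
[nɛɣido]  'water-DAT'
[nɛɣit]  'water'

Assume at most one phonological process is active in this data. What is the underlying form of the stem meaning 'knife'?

/livɔt/

The stem for 'knife' ends in [d] in [livɔdo] but [t] in [livɔt].
But 'flower' keeps [d] in both environments ([ʒelodo], [ʒelod]), so there is no rule changing /d/ to [t] in isolation.
The alternation reflects intervocalic voicing: voiceless stops become voiced between vowels. /t/ is underlying.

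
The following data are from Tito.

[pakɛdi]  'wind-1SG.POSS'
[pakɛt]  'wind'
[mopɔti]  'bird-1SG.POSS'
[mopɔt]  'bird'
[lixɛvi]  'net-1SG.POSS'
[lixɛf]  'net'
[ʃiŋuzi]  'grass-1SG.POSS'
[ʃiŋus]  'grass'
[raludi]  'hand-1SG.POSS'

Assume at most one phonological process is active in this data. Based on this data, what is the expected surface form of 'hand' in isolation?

[ralut]

In [pakɛdi] and [pakɛt] the final segment of 'wind' alternates: [d] ~ [t].
Compare 'bird', with invariant [t] in [mopɔti] and [mopɔt]: an analysis with underlying /t/ and a rule producing [d] before the 1SG.POSS suffix would wrongly predict alternation here too.
The alternation reflects word-final obstruent devoicing: voiced obstruents become voiceless word-finally. /d/ is underlying.
From [raludi] the stem 'hand' is /ralud/; word-finally this yields [ralut].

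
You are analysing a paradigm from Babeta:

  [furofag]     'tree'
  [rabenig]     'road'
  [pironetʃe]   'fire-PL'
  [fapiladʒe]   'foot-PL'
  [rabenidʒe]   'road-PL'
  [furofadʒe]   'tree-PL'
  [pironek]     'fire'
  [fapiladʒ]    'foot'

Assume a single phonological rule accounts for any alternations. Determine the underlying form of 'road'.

/rabenig/

The stem for 'road' ends in [dʒ] in [rabenidʒe] but [g] in [rabenig].
But 'foot' keeps [dʒ] in both environments ([fapiladʒe], [fapiladʒ]), so there is no rule changing /dʒ/ to [g] in isolation.
The alternation reflects palatalization before a front vowel: /k/ and /g/ become palato-alveolar [tʃ] and [dʒ] before a front vowel. /g/ is underlying.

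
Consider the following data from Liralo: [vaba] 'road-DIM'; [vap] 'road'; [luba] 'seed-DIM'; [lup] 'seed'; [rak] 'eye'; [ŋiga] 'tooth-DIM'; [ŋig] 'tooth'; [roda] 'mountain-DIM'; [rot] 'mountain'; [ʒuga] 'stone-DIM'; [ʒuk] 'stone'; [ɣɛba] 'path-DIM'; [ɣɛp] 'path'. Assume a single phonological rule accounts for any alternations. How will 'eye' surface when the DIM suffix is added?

The root 'stone' surfaces as [ʒuga] and [ʒuk], with a stem-final [g] ~ [k] alternation.
But 'tooth' keeps [g] in both environments ([ŋiga], [ŋig]), so there is no rule changing /g/ to [k] in isolation.
Therefore /k/ is basic and [g] is derived by intervocalic voicing (voiceless stops become voiced between vowels).
The one attested form of 'eye', [rak], shows underlying /rak/. Applying the same rule between vowels gives [raga].

[raga]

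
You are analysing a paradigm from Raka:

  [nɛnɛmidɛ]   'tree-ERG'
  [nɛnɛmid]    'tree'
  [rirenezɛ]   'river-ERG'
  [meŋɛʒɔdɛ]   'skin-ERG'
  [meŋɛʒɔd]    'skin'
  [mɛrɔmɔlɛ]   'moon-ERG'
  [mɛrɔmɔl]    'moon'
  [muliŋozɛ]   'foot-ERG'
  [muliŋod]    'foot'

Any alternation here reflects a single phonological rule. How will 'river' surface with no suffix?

[rirened]

'foot' shows [z] ~ [d] at the end of the stem ([muliŋozɛ] vs [muliŋod]).
But 'skin' keeps [d] in both environments ([meŋɛʒɔdɛ], [meŋɛʒɔd]), so there is no rule changing /d/ to [z] before the ERG suffix.
The alternation reflects word-final hardening: voiced fricatives become stops word-finally. /z/ is underlying.
From [rirenezɛ] the stem 'river' is /rirenez/; word-finally this yields [rirened].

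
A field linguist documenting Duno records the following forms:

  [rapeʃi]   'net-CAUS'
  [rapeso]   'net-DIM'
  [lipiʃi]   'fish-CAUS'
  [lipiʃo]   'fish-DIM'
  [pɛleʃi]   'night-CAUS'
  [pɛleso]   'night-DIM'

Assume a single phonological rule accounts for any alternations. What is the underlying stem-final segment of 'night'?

/s/

The root 'night' surfaces as [pɛleso] and [pɛleʃi], with a stem-final [s] ~ [ʃ] alternation.
Compare 'fish', with invariant [ʃ] in [lipiʃo] and [lipiʃi]: an analysis with underlying /ʃ/ and a rule producing [s] before the DIM suffix would wrongly predict alternation here too.
The underlying segment must be /s/; /s/ becomes palato-alveolar [ʃ] before a front vowel, yielding [ʃ] there.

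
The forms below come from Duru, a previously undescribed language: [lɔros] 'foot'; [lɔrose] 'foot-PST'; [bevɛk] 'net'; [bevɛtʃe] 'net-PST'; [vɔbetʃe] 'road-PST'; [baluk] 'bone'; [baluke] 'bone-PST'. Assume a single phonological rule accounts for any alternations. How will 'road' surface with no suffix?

[vɔbek]

In [bevɛk] and [bevɛtʃe] the final segment of 'net' alternates: [k] ~ [tʃ].
The stem 'bone' ([baluk], [baluke]) shows [k] unchanged in both environments, so [k] cannot be basic with [tʃ] derived before the PST suffix.
So /tʃ/ is underlying, and a rule of depalatalization — palato-alveolar /tʃ/ becomes [k] when no front vowel follows — gives [k].
The one attested form of 'road', [vɔbetʃe], shows underlying /vɔbetʃ/. Applying the same rule when no front vowel follows gives [vɔbek].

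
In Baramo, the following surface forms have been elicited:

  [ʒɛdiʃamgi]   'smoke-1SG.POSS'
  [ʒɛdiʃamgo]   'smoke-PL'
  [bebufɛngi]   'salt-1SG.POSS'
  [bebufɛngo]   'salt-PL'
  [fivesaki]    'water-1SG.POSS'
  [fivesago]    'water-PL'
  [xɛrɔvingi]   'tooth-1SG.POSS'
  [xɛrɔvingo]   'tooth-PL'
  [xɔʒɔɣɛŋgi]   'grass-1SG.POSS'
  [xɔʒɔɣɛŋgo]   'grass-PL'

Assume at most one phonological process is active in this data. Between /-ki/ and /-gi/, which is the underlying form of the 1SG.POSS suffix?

The 1SG.POSS suffix surfaces as [-gi] and [-ki], depending on the final segment of the stem.
By contrast the PL suffix keeps its initial [g] throughout — that segment must be underlying.
The 1SG.POSS suffix is therefore /-ki/ underlyingly, with post-nasal voicing: voiceless stops become voiced after a nasal.

/-ki/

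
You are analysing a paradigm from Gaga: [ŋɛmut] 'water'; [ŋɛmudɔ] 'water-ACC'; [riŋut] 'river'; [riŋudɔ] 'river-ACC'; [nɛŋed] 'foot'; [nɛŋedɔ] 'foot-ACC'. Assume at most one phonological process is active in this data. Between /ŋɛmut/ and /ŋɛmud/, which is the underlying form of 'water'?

/ŋɛmut/

The stem for 'water' ends in [t] in [ŋɛmut] but [d] in [ŋɛmudɔ].
Compare 'foot', with invariant [d] in [nɛŋed] and [nɛŋedɔ]: an analysis with underlying /d/ and a rule producing [t] in isolation would wrongly predict alternation here too.
The alternation reflects intervocalic voicing: voiceless stops become voiced between vowels. /t/ is underlying.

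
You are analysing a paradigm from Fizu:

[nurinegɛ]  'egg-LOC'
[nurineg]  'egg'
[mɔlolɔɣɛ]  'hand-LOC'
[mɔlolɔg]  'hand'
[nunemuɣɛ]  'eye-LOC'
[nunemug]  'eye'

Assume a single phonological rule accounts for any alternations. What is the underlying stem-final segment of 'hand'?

The stem for 'hand' ends in [ɣ] in [mɔlolɔɣɛ] but [g] in [mɔlolɔg].
Compare 'egg', with invariant [g] in [nurinegɛ] and [nurineg]: an analysis with underlying /g/ and a rule producing [ɣ] before the LOC suffix would wrongly predict alternation here too.
So /ɣ/ is underlying, and a rule of word-final hardening — voiced fricatives become stops word-finally — gives [g].

/ɣ/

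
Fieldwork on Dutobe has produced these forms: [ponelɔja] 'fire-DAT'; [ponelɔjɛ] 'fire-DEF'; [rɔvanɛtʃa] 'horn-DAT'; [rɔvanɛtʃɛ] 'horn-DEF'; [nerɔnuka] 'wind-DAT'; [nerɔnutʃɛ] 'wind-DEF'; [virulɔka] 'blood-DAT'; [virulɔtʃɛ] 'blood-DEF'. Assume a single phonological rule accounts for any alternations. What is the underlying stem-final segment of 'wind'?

The stem for 'wind' ends in [k] in [nerɔnuka] but [tʃ] in [nerɔnutʃɛ].
But 'horn' keeps [tʃ] in both environments ([rɔvanɛtʃa], [rɔvanɛtʃɛ]), so there is no rule changing /tʃ/ to [k] before the DAT suffix.
Therefore /k/ is basic and [tʃ] is derived by palatalization before a front vowel (/k/ becomes palato-alveolar [tʃ] before a front vowel).

/k/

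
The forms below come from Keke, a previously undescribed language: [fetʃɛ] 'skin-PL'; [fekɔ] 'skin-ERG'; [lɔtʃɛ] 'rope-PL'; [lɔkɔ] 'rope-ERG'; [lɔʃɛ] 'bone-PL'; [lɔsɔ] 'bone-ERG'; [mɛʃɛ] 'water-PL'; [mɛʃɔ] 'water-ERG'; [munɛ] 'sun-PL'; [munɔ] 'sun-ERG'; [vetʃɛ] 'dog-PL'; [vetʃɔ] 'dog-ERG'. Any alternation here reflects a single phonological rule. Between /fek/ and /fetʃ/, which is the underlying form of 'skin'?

/fek/

In [fetʃɛ] and [fekɔ] the final segment of 'skin' alternates: [tʃ] ~ [k].
But 'dog' keeps [tʃ] in both environments ([vetʃɛ], [vetʃɔ]), so there is no rule changing /tʃ/ to [k] before the ERG suffix.
Therefore /k/ is basic and [tʃ] is derived by palatalization before a front vowel (/k/ and /s/ become palato-alveolar [tʃ] and [ʃ] before a front vowel).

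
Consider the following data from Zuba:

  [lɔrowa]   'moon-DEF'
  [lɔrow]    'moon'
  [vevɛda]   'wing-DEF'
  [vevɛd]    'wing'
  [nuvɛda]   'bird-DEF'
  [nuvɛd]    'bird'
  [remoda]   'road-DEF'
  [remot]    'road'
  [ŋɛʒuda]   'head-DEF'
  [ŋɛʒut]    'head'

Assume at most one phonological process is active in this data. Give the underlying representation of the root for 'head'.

/ŋɛʒut/

'head' shows [d] ~ [t] at the end of the stem ([ŋɛʒuda] vs [ŋɛʒut]).
If /d/ were underlying and a rule turned it into [t] in isolation, 'bird' would also alternate; but it has [d] in both [nuvɛda] and [nuvɛd].
The underlying segment must be /t/; voiceless stops become voiced between vowels, yielding [d] there.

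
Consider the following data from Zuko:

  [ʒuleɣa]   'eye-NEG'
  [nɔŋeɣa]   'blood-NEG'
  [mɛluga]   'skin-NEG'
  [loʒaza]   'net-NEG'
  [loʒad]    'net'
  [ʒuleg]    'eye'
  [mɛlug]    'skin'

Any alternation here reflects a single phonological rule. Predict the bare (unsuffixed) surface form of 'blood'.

[nɔŋeg]

In [ʒuleɣa] and [ʒuleg] the final segment of 'eye' alternates: [ɣ] ~ [g].
But 'skin' keeps [g] in both environments ([mɛluga], [mɛlug]), so there is no rule changing /g/ to [ɣ] before the NEG suffix.
So /ɣ/ is underlying, and a rule of word-final hardening — voiced fricatives become stops word-finally — gives [g].
The one attested form of 'blood', [nɔŋeɣa], shows underlying /nɔŋeɣ/. Applying the same rule word-finally gives [nɔŋeg].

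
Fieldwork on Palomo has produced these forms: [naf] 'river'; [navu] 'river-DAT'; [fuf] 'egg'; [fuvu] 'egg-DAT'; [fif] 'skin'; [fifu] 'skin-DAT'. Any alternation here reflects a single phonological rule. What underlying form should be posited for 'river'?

/nav/

The root 'river' surfaces as [naf] and [navu], with a stem-final [f] ~ [v] alternation.
But 'skin' keeps [f] in both environments ([fif], [fifu]), so there is no rule changing /f/ to [v] before the DAT suffix.
Therefore /v/ is basic and [f] is derived by word-final obstruent devoicing (voiced obstruents become voiceless word-finally).
So 'river' = /nav/.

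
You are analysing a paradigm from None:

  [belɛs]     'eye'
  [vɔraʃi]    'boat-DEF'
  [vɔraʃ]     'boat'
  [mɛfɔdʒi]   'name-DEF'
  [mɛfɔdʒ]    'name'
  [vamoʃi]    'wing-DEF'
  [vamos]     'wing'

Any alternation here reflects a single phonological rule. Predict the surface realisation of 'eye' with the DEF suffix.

In [vamoʃi] and [vamos] the final segment of 'wing' alternates: [ʃ] ~ [s].
The stem 'boat' ([vɔraʃi], [vɔraʃ]) shows [ʃ] unchanged in both environments, so [ʃ] cannot be basic with [s] derived in isolation.
Therefore /s/ is basic and [ʃ] is derived by palatalization before a front vowel (/s/ becomes palato-alveolar [ʃ] before a front vowel).
The one attested form of 'eye', [belɛs], shows underlying /belɛs/. Applying the same rule before a front vowel gives [belɛʃi].

[belɛʃi]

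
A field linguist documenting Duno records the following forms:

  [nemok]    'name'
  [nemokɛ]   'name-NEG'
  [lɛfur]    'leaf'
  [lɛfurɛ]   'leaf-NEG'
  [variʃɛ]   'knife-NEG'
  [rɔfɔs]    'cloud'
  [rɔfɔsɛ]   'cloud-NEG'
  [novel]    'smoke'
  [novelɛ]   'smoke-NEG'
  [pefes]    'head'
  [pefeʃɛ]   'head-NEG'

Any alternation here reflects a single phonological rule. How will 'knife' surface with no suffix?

'head' shows [s] ~ [ʃ] at the end of the stem ([pefes] vs [pefeʃɛ]).
The stem 'cloud' ([rɔfɔs], [rɔfɔsɛ]) shows [s] unchanged in both environments, so [s] cannot be basic with [ʃ] derived before the NEG suffix.
Therefore /ʃ/ is basic and [s] is derived by depalatalization (palato-alveolar /ʃ/ becomes [s] when no front vowel follows).
From [variʃɛ] the stem 'knife' is /variʃ/; when no front vowel follows this yields [varis].

[varis]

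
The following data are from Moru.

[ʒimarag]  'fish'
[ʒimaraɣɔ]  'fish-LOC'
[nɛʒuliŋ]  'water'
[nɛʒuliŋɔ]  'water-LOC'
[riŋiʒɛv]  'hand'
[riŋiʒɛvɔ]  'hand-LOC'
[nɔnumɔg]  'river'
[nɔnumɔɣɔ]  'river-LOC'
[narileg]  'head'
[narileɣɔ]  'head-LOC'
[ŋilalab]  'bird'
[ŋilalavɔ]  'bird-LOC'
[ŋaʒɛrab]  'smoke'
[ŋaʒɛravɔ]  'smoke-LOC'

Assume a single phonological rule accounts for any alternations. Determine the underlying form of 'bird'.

'bird' shows [b] ~ [v] at the end of the stem ([ŋilalab] vs [ŋilalavɔ]).
If /v/ were underlying and a rule turned it into [b] in isolation, 'hand' would also alternate; but it has [v] in both [riŋiʒɛv] and [riŋiʒɛvɔ].
Therefore /b/ is basic and [v] is derived by intervocalic spirantization (voiced stops become fricatives between vowels).

/ŋilalab/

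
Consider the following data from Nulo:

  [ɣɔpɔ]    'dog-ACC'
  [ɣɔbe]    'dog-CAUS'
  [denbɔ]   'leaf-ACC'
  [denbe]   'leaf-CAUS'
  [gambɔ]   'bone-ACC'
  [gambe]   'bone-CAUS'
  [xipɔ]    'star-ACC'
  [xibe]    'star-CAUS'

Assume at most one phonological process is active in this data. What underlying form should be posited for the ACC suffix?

The ACC morpheme has two allomorphs, [-bɔ] and [-pɔ].
The CAUS suffix, which begins with [b], is invariant after every stem; so [b] is not altered by any rule here.
So the underlying form is /-pɔ/, and voiceless stops become voiced after a nasal.

/-pɔ/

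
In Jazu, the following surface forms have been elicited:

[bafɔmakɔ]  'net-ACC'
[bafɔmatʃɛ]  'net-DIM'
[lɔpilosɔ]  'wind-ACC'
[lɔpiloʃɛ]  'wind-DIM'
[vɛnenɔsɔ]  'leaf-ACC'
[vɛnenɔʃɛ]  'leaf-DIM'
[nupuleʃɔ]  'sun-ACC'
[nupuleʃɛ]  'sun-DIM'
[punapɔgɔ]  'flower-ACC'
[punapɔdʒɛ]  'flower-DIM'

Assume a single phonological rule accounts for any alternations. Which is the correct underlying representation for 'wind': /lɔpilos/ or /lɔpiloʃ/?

/lɔpilos/

'wind' shows [s] ~ [ʃ] at the end of the stem ([lɔpilosɔ] vs [lɔpiloʃɛ]).
The stem 'sun' ([nupuleʃɔ], [nupuleʃɛ]) shows [ʃ] unchanged in both environments, so [ʃ] cannot be basic with [s] derived before the ACC suffix.
The alternation reflects palatalization before a front vowel: /k/, /g/ and /s/ become palato-alveolar [tʃ], [dʒ] and [ʃ] before a front vowel. /s/ is underlying.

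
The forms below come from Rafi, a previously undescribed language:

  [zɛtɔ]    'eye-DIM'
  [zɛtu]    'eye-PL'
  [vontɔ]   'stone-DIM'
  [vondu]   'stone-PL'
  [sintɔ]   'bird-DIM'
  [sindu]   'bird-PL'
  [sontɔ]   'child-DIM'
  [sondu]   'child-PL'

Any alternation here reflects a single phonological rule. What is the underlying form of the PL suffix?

The PL morpheme has two allomorphs, [-du] and [-tu].
The DIM suffix, which begins with [t], is invariant after every stem; so [t] is not altered by any rule here.
So the underlying form is /-du/, and voiced stops become voiceless after a vowel.

/-du/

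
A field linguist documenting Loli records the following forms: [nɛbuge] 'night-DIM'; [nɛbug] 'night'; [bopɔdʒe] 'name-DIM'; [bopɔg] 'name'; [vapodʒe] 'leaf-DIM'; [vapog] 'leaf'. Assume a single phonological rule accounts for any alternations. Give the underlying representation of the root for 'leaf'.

/vapodʒ/

In [vapodʒe] and [vapog] the final segment of 'leaf' alternates: [dʒ] ~ [g].
Compare 'night', with invariant [g] in [nɛbuge] and [nɛbug]: an analysis with underlying /g/ and a rule producing [dʒ] before the DIM suffix would wrongly predict alternation here too.
The alternation reflects depalatalization: palato-alveolar /dʒ/ becomes [g] when no front vowel follows. /dʒ/ is underlying.
The underlying form of 'leaf' is therefore /vapodʒ/.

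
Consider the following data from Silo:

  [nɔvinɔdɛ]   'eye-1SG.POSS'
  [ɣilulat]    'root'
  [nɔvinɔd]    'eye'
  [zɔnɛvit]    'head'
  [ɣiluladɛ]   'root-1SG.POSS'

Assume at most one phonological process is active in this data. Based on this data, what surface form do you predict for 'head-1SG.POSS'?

In [ɣiluladɛ] and [ɣilulat] the final segment of 'root' alternates: [d] ~ [t].
But 'eye' keeps [d] in both environments ([nɔvinɔdɛ], [nɔvinɔd]), so there is no rule changing /d/ to [t] in isolation.
The alternation reflects intervocalic voicing: voiceless stops become voiced between vowels. /t/ is underlying.
The one attested form of 'head', [zɔnɛvit], shows underlying /zɔnɛvit/. Applying the same rule between vowels gives [zɔnɛvidɛ].

[zɔnɛvidɛ]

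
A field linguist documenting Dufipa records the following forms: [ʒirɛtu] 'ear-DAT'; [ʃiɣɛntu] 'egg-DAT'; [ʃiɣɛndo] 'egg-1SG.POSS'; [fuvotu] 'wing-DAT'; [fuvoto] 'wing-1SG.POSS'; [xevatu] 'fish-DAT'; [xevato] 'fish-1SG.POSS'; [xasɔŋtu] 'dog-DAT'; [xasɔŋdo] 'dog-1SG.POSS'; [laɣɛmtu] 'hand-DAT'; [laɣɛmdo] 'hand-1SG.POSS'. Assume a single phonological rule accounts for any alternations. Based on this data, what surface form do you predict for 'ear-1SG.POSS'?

[ʒirɛto]

The 1SG.POSS suffix surfaces as [-do] and [-to], depending on the final segment of the stem.
By contrast the DAT suffix keeps its initial [t] throughout — that segment must be underlying.
So the underlying form is /-do/, and voiced stops become voiceless after a vowel.
After 'ear', which ends in a vowel, the suffix surfaces as [-to], giving [ʒirɛto].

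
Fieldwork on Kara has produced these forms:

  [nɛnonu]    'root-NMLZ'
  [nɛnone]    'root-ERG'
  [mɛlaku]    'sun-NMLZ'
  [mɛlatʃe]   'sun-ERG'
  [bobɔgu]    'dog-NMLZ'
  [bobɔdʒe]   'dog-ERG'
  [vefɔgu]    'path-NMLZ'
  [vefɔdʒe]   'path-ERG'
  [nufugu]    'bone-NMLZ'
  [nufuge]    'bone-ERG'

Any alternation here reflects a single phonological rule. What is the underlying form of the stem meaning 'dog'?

In [bobɔgu] and [bobɔdʒe] the final segment of 'dog' alternates: [g] ~ [dʒ].
The stem 'bone' ([nufugu], [nufuge]) shows [g] unchanged in both environments, so [g] cannot be basic with [dʒ] derived before the ERG suffix.
The underlying segment must be /dʒ/; palato-alveolar /tʃ/ and /dʒ/ become [k] and [g] when no front vowel follows, yielding [g] there.

/bobɔdʒ/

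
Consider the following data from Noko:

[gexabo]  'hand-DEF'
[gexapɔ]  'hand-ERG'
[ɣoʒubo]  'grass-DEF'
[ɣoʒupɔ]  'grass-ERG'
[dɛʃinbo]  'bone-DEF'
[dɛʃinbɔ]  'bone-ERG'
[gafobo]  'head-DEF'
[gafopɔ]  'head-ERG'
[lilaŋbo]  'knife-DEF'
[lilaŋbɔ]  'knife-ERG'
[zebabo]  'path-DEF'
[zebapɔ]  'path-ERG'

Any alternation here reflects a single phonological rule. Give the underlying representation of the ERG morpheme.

The ERG suffix surfaces as [-bɔ] and [-pɔ], depending on the final segment of the stem.
The DEF suffix, which begins with [b], is invariant after every stem; so [b] is not altered by any rule here.
The ERG suffix is therefore /-pɔ/ underlyingly, with post-nasal voicing: voiceless stops become voiced after a nasal.

/-pɔ/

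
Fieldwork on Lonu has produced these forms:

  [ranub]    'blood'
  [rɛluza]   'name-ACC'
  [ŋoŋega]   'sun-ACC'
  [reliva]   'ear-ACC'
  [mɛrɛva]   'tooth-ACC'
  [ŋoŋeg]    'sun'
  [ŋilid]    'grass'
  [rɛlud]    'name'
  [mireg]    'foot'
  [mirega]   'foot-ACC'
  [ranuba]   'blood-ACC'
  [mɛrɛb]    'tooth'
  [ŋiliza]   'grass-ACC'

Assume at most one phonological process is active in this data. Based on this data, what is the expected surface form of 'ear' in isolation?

[relib]

In [mɛrɛb] and [mɛrɛva] the final segment of 'tooth' alternates: [b] ~ [v].
Compare 'blood', with invariant [b] in [ranub] and [ranuba]: an analysis with underlying /b/ and a rule producing [v] before the ACC suffix would wrongly predict alternation here too.
The alternation reflects word-final hardening: voiced fricatives become stops word-finally. /v/ is underlying.
The one attested form of 'ear', [reliva], shows underlying /reliv/. Applying the same rule word-finally gives [relib].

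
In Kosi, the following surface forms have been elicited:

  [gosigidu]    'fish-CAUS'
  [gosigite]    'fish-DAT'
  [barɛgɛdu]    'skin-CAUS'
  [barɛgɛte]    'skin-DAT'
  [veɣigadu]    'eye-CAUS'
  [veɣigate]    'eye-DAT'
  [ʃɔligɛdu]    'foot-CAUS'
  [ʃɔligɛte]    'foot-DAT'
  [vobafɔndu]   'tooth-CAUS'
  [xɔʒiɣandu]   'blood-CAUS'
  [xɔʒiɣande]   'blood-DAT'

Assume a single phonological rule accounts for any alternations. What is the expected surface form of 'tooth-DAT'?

The DAT suffix surfaces as [-de] and [-te], depending on the final segment of the stem.
The CAUS suffix, which begins with [d], is invariant after every stem; so [d] is not altered by any rule here.
So the underlying form is /-te/, and voiceless stops become voiced after a nasal.
After 'tooth', which ends in a nasal, the suffix surfaces as [-de], giving [vobafɔnde].

[vobafɔnde]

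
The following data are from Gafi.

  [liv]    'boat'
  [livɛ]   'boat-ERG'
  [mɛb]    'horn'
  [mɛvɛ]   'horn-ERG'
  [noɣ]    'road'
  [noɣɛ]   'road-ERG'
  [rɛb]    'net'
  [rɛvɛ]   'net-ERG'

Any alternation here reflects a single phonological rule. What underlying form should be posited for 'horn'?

The root 'horn' surfaces as [mɛb] and [mɛvɛ], with a stem-final [b] ~ [v] alternation.
But 'boat' keeps [v] in both environments ([liv], [livɛ]), so there is no rule changing /v/ to [b] in isolation.
The underlying segment must be /b/; voiced stops become fricatives between vowels, yielding [v] there.
Hence 'horn' is /mɛb/ underlyingly.

/mɛb/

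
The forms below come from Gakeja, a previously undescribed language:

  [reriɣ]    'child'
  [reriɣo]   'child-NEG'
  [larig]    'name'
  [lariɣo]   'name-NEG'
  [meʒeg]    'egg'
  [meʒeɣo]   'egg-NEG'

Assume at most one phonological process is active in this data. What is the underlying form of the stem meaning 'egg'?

The root 'egg' surfaces as [meʒeg] and [meʒeɣo], with a stem-final [g] ~ [ɣ] alternation.
The stem 'child' ([reriɣ], [reriɣo]) shows [ɣ] unchanged in both environments, so [ɣ] cannot be basic with [g] derived in isolation.
So /g/ is underlying, and a rule of intervocalic spirantization — voiced stops become fricatives between vowels — gives [ɣ].

/meʒeg/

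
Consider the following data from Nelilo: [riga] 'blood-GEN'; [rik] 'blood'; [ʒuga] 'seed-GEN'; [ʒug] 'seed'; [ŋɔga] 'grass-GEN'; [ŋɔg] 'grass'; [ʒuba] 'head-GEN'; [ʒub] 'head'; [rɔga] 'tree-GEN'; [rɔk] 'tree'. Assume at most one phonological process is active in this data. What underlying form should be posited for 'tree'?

The stem for 'tree' ends in [g] in [rɔga] but [k] in [rɔk].
Compare 'seed', with invariant [g] in [ʒuga] and [ʒug]: an analysis with underlying /g/ and a rule producing [k] in isolation would wrongly predict alternation here too.
So /k/ is underlying, and a rule of intervocalic voicing — voiceless stops become voiced between vowels — gives [g].

/rɔk/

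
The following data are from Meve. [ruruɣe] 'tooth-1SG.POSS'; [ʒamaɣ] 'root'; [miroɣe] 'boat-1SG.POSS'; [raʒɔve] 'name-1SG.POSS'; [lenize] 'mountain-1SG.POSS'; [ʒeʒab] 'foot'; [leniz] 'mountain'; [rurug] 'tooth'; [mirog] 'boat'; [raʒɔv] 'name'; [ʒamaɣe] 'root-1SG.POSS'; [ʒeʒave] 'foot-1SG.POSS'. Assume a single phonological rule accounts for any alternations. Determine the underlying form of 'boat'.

/mirog/

The stem for 'boat' ends in [g] in [mirog] but [ɣ] in [miroɣe].
Compare 'root', with invariant [ɣ] in [ʒamaɣ] and [ʒamaɣe]: an analysis with underlying /ɣ/ and a rule producing [g] in isolation would wrongly predict alternation here too.
Therefore /g/ is basic and [ɣ] is derived by intervocalic spirantization (voiced stops become fricatives between vowels).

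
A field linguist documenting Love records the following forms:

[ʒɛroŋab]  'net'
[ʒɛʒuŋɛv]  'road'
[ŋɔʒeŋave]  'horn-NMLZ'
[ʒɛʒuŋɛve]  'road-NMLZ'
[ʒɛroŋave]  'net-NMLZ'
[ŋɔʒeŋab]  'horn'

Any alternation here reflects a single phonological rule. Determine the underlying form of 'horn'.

In [ŋɔʒeŋave] and [ŋɔʒeŋab] the final segment of 'horn' alternates: [v] ~ [b].
Compare 'road', with invariant [v] in [ʒɛʒuŋɛve] and [ʒɛʒuŋɛv]: an analysis with underlying /v/ and a rule producing [b] in isolation would wrongly predict alternation here too.
The alternation reflects intervocalic spirantization: voiced stops become fricatives between vowels. /b/ is underlying.
Hence 'horn' is /ŋɔʒeŋab/ underlyingly.

/ŋɔʒeŋab/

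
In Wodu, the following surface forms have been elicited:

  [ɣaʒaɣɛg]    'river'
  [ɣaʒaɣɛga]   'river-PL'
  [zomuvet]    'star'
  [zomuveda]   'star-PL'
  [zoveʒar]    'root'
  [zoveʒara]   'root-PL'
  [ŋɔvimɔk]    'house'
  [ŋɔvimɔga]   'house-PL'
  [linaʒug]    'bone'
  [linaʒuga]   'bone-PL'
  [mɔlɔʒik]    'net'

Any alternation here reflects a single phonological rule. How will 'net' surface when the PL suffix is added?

[mɔlɔʒiga]

The root 'house' surfaces as [ŋɔvimɔk] and [ŋɔvimɔga], with a stem-final [k] ~ [g] alternation.
If /g/ were underlying and a rule turned it into [k] in isolation, 'bone' would also alternate; but it has [g] in both [linaʒug] and [linaʒuga].
The underlying segment must be /k/; voiceless stops become voiced between vowels, yielding [g] there.
From [mɔlɔʒik] the stem 'net' is /mɔlɔʒik/; between vowels this yields [mɔlɔʒiga].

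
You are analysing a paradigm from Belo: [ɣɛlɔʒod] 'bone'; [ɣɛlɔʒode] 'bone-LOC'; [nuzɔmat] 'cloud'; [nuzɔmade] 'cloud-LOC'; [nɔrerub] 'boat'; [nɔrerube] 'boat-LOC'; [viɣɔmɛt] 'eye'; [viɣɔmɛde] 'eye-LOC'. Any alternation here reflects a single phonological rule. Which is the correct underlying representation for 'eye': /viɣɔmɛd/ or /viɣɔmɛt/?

The stem for 'eye' ends in [t] in [viɣɔmɛt] but [d] in [viɣɔmɛde].
But 'bone' keeps [d] in both environments ([ɣɛlɔʒod], [ɣɛlɔʒode]), so there is no rule changing /d/ to [t] in isolation.
Therefore /t/ is basic and [d] is derived by intervocalic voicing (voiceless stops become voiced between vowels).

/viɣɔmɛt/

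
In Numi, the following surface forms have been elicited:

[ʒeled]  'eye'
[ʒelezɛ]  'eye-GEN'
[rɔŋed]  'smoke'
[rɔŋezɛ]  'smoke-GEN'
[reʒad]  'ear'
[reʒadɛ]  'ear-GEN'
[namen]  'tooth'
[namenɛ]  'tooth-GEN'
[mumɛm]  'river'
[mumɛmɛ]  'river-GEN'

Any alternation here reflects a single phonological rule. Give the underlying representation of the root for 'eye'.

The stem for 'eye' ends in [d] in [ʒeled] but [z] in [ʒelezɛ].
But 'ear' keeps [d] in both environments ([reʒad], [reʒadɛ]), so there is no rule changing /d/ to [z] before the GEN suffix.
The underlying segment must be /z/; voiced fricatives become stops word-finally, yielding [d] there.
The underlying form of 'eye' is therefore /ʒelez/.

/ʒelez/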